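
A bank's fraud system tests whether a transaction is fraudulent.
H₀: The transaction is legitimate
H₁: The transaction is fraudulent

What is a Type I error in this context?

Type I error: rejecting H₀ when it is actually true (false positive).
Type II error: failing to reject H₀ when H₁ is actually true (false negative).

Answer: Blocking a legitimate transaction as fraud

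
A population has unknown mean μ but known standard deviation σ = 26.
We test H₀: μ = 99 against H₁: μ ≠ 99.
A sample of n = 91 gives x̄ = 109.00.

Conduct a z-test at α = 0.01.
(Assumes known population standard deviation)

Standard error: SE = σ/√n = 26/√91 = 2.7255
z-statistic: z = (x̄ - μ₀)/SE = (109.00 - 99)/2.7255 = 3.6691
Critical value: ±2.576
p-value = 0.0002
Decision: reject H₀

Answer: z = 3.6691, reject H₀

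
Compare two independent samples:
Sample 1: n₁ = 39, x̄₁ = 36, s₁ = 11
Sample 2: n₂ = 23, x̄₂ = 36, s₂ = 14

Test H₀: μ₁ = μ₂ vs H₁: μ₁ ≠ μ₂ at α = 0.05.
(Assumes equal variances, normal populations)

Pooled variance: s²_p = [38×11² + 22×14²]/(60) = 148.5000
s_p = 12.1861
SE = s_p×√(1/n₁ + 1/n₂) = 12.1861×√(1/39 + 1/23) = 3.2038
t = (x̄₁ - x̄₂)/SE = (36 - 36)/3.2038 = 0.0000
df = 60, t-critical = ±2.000
Decision: fail to reject H₀

Answer: t = 0.0000, fail to reject H₀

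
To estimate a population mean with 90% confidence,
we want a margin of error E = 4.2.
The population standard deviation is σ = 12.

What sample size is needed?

Answer: n = 23

Derivation:
z_0.05 = 1.645
n = (z×σ/E)² = (1.645×12/4.2)²
n = 22.0900
Round up: n = 23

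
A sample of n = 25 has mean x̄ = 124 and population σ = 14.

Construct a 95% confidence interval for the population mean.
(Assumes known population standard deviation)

Answer: (118.5120, 129.4880)

Derivation:
Confidence level: 95%, α = 0.05
z_0.025 = 1.960
SE = σ/√n = 14/√25 = 2.8000
Margin of error = 1.960 × 2.8000 = 5.4880
CI: x̄ ± margin = 124 ± 5.4880
CI: (118.5120, 129.4880)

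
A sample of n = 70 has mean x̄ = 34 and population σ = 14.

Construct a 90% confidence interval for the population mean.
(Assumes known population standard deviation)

Confidence level: 90%, α = 0.1
z_0.05 = 1.645
SE = σ/√n = 14/√70 = 1.6733
Margin of error = 1.645 × 1.6733 = 2.7526
CI: x̄ ± margin = 34 ± 2.7526
CI: (31.2474, 36.7526)

Answer: (31.2474, 36.7526)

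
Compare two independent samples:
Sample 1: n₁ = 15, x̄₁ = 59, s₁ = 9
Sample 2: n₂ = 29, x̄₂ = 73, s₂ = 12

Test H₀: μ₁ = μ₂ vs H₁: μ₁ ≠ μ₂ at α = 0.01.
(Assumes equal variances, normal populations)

Pooled variance: s²_p = [14×9² + 28×12²]/(42) = 123.0000
s_p = 11.0905
SE = s_p×√(1/n₁ + 1/n₂) = 11.0905×√(1/15 + 1/29) = 3.5272
t = (x̄₁ - x̄₂)/SE = (59 - 73)/3.5272 = -3.9692
df = 42, t-critical = ±2.698
Decision: reject H₀

Answer: t = -3.9692, reject H₀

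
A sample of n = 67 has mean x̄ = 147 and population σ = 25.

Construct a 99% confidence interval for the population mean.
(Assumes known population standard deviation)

Confidence level: 99%, α = 0.01
z_0.005 = 2.576
SE = σ/√n = 25/√67 = 3.0542
Margin of error = 2.576 × 3.0542 = 7.8676
CI: x̄ ± margin = 147 ± 7.8676
CI: (139.1324, 154.8676)

Answer: (139.1324, 154.8676)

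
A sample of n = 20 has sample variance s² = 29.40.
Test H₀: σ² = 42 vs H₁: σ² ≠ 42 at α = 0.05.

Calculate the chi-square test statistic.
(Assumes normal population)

df = n - 1 = 19
χ² = (n-1)s²/σ₀² = 19×29.40/42 = 13.3000
Critical values: χ²_{0.975,19} = 8.907, χ²_{0.025,19} = 32.852
Rejection region: χ² < 8.907 or χ² > 32.852
Decision: fail to reject H₀

Answer: χ² = 13.3000, fail to reject H₀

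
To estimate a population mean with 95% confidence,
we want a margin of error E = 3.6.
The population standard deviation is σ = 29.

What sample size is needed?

Answer: n = 250

Derivation:
z_0.025 = 1.960
n = (z×σ/E)² = (1.960×29/3.6)²
n = 249.2890
Round up: n = 250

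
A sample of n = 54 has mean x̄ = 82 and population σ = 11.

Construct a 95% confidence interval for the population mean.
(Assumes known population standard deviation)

Answer: (79.0661, 84.9339)

Derivation:
Confidence level: 95%, α = 0.05
z_0.025 = 1.960
SE = σ/√n = 11/√54 = 1.4969
Margin of error = 1.960 × 1.4969 = 2.9339
CI: x̄ ± margin = 82 ± 2.9339
CI: (79.0661, 84.9339)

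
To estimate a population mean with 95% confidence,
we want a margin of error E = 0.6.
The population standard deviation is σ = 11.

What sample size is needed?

Answer: n = 1292

Derivation:
z_0.025 = 1.960
n = (z×σ/E)² = (1.960×11/0.6)²
n = 1291.2044
Round up: n = 1292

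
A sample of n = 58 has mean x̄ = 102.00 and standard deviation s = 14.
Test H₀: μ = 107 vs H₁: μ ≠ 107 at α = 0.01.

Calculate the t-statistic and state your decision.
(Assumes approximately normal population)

df = n - 1 = 57
SE = s/√n = 14/√58 = 1.8383
t = (x̄ - μ₀)/SE = (102.00 - 107)/1.8383 = -2.7199
Critical value: t_{0.005,57} = ±2.665
p-value ≈ 0.0086
Decision: reject H₀

Answer: t = -2.7199, reject H₀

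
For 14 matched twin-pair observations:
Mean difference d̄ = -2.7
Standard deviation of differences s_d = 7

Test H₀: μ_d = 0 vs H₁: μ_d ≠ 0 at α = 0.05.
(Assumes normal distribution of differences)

Answer: t = -1.4432, fail to reject H₀

Derivation:
df = n - 1 = 13
SE = s_d/√n = 7/√14 = 1.8708
t = d̄/SE = -2.7/1.8708 = -1.4432
Critical value: t_{0.025,13} = ±2.160
p-value ≈ 0.1726
Decision: fail to reject H₀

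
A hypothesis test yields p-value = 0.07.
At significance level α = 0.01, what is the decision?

Compare p-value to α:
0.07 ≥ 0.01
Decision: fail to reject H₀

Answer: fail to reject H₀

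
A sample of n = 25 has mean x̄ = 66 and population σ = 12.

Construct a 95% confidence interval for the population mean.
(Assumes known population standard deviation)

Confidence level: 95%, α = 0.05
z_0.025 = 1.960
SE = σ/√n = 12/√25 = 2.4000
Margin of error = 1.960 × 2.4000 = 4.7040
CI: x̄ ± margin = 66 ± 4.7040
CI: (61.2960, 70.7040)

Answer: (61.2960, 70.7040)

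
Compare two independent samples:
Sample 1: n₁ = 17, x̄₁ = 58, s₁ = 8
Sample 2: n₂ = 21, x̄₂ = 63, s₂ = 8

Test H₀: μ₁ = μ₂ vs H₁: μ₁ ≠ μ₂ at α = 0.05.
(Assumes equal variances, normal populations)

Answer: t = -1.9157, fail to reject H₀

Derivation:
Pooled variance: s²_p = [16×8² + 20×8²]/(36) = 64.0000
s_p = 8.0000
SE = s_p×√(1/n₁ + 1/n₂) = 8.0000×√(1/17 + 1/21) = 2.6100
t = (x̄₁ - x̄₂)/SE = (58 - 63)/2.6100 = -1.9157
df = 36, t-critical = ±2.028
Decision: fail to reject H₀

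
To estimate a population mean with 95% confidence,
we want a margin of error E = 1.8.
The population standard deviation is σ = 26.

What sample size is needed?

z_0.025 = 1.960
n = (z×σ/E)² = (1.960×26/1.8)²
n = 801.5190
Round up: n = 802

Answer: n = 802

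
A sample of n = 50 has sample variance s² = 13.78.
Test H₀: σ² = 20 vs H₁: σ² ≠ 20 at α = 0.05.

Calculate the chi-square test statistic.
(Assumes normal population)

df = n - 1 = 49
χ² = (n-1)s²/σ₀² = 49×13.78/20 = 33.7610
Critical values: χ²_{0.975,49} = 31.555, χ²_{0.025,49} = 70.222
Rejection region: χ² < 31.555 or χ² > 70.222
Decision: fail to reject H₀

Answer: χ² = 33.7610, fail to reject H₀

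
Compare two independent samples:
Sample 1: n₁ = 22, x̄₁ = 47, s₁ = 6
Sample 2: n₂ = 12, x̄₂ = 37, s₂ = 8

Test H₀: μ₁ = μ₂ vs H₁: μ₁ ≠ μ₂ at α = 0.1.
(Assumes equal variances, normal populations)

Pooled variance: s²_p = [21×6² + 11×8²]/(32) = 45.6250
s_p = 6.7546
SE = s_p×√(1/n₁ + 1/n₂) = 6.7546×√(1/22 + 1/12) = 2.4240
t = (x̄₁ - x̄₂)/SE = (47 - 37)/2.4240 = 4.1254
df = 32, t-critical = ±1.694
Decision: reject H₀

Answer: t = 4.1254, reject H₀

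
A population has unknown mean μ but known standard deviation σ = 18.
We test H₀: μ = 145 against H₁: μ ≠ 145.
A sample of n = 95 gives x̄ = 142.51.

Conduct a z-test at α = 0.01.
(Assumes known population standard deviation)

Standard error: SE = σ/√n = 18/√95 = 1.8468
z-statistic: z = (x̄ - μ₀)/SE = (142.51 - 145)/1.8468 = -1.3483
Critical value: ±2.576
p-value = 0.1776
Decision: fail to reject H₀

Answer: z = -1.3483, fail to reject H₀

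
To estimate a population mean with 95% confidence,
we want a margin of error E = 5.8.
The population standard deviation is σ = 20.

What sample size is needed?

z_0.025 = 1.960
n = (z×σ/E)² = (1.960×20/5.8)²
n = 45.6790
Round up: n = 46

Answer: n = 46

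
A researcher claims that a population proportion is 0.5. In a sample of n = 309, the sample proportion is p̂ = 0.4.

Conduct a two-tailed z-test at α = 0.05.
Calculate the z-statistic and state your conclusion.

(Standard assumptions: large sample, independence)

Answer: z = -3.5157, reject H₀

Derivation:
H₀: p = 0.5, H₁: p ≠ 0.5
Standard error: SE = √(p₀(1-p₀)/n) = √(0.5×0.5/309) = 0.028444
z-statistic: z = (p̂ - p₀)/SE = (0.4 - 0.5)/0.028444 = -3.5157
Critical value: z_0.025 = ±1.960
p-value = 0.0004
Decision: reject H₀ at α = 0.05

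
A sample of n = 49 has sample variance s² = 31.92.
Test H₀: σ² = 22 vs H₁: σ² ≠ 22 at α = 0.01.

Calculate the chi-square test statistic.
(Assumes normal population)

df = n - 1 = 48
χ² = (n-1)s²/σ₀² = 48×31.92/22 = 69.6436
Critical values: χ²_{0.995,48} = 26.511, χ²_{0.005,48} = 76.969
Rejection region: χ² < 26.511 or χ² > 76.969
Decision: fail to reject H₀

Answer: χ² = 69.6436, fail to reject H₀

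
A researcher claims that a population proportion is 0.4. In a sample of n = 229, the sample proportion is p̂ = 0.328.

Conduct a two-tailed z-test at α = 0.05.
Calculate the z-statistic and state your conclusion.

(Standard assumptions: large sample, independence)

H₀: p = 0.4, H₁: p ≠ 0.4
Standard error: SE = √(p₀(1-p₀)/n) = √(0.4×0.6/229) = 0.032373
z-statistic: z = (p̂ - p₀)/SE = (0.328 - 0.4)/0.032373 = -2.2241
Critical value: z_0.025 = ±1.960
p-value = 0.0261
Decision: reject H₀ at α = 0.05

Answer: z = -2.2241, reject H₀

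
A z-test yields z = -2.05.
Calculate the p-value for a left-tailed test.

For z = -2.05:
p = P(Z < -2.05) = Φ(-2.05) = 0.0202

Answer: p-value ≈ 0.0202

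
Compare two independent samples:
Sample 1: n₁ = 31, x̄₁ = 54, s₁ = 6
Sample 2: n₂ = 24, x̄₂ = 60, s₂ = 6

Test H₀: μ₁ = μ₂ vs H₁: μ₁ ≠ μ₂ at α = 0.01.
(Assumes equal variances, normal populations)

Answer: t = -3.6780, reject H₀

Derivation:
Pooled variance: s²_p = [30×6² + 23×6²]/(53) = 36.0000
s_p = 6.0000
SE = s_p×√(1/n₁ + 1/n₂) = 6.0000×√(1/31 + 1/24) = 1.6313
t = (x̄₁ - x̄₂)/SE = (54 - 60)/1.6313 = -3.6780
df = 53, t-critical = ±2.672
Decision: reject H₀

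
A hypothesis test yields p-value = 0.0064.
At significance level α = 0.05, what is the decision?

Compare p-value to α:
0.0064 < 0.05
Decision: reject H₀

Answer: reject H₀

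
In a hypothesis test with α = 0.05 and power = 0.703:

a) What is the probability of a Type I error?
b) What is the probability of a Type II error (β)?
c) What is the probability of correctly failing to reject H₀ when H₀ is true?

a) Type I error probability = α = 0.05
b) Power = P(reject H₀ | H₁ true) = 1 - β = 0.703, so Type II error probability = β = 1 - Power = 0.297
c) P(fail to reject H₀ | H₀ true) = 1 - α = 0.95

Answer: a) 0.05, b) 0.297, c) 0.95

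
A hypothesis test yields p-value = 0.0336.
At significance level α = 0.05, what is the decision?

Compare p-value to α:
0.0336 < 0.05
Decision: reject H₀

Answer: reject H₀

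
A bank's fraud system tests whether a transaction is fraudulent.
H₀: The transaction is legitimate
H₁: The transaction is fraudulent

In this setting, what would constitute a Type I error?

Answer: Blocking a legitimate transaction as fraud

Derivation:
Type I error (α): Rejecting H₀ when H₀ is true
Type II error (β): Failing to reject H₀ when H₁ is true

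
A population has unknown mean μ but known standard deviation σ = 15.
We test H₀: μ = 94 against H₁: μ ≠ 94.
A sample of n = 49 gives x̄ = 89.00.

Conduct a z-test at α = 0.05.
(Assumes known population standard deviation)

Answer: z = -2.3333, reject H₀

Derivation:
Standard error: SE = σ/√n = 15/√49 = 2.1429
z-statistic: z = (x̄ - μ₀)/SE = (89.00 - 94)/2.1429 = -2.3333
Critical value: ±1.960
p-value = 0.0196
Decision: reject H₀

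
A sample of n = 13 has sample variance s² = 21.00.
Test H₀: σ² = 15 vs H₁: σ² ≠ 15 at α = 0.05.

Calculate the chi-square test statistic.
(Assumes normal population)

df = n - 1 = 12
χ² = (n-1)s²/σ₀² = 12×21.00/15 = 16.8000
Critical values: χ²_{0.975,12} = 4.404, χ²_{0.025,12} = 23.337
Rejection region: χ² < 4.404 or χ² > 23.337
Decision: fail to reject H₀

Answer: χ² = 16.8000, fail to reject H₀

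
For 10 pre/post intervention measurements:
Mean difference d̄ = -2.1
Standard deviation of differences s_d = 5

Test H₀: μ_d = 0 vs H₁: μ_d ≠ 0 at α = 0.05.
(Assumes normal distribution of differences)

Answer: t = -1.3282, fail to reject H₀

Derivation:
df = n - 1 = 9
SE = s_d/√n = 5/√10 = 1.5811
t = d̄/SE = -2.1/1.5811 = -1.3282
Critical value: t_{0.025,9} = ±2.262
p-value ≈ 0.2168
Decision: fail to reject H₀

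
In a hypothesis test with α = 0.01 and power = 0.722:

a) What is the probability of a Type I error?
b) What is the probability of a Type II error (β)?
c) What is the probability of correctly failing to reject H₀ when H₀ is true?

Answer: a) 0.01, b) 0.278, c) 0.99

Derivation:
a) Type I error probability = α = 0.01
b) Power = P(reject H₀ | H₁ true) = 1 - β = 0.722, so Type II error probability = β = 1 - Power = 0.278
c) P(fail to reject H₀ | H₀ true) = 1 - α = 0.99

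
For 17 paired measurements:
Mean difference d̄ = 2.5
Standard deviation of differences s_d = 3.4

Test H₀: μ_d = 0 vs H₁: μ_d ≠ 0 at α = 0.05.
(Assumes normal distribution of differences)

df = n - 1 = 16
SE = s_d/√n = 3.4/√17 = 0.8246
t = d̄/SE = 2.5/0.8246 = 3.0318
Critical value: t_{0.025,16} = ±2.120
p-value ≈ 0.0079
Decision: reject H₀

Answer: t = 3.0318, reject H₀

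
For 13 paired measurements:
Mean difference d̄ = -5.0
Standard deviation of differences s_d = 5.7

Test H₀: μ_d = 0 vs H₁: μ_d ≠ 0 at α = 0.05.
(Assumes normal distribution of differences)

df = n - 1 = 12
SE = s_d/√n = 5.7/√13 = 1.5809
t = d̄/SE = -5.0/1.5809 = -3.1628
Critical value: t_{0.025,12} = ±2.179
p-value ≈ 0.0082
Decision: reject H₀

Answer: t = -3.1628, reject H₀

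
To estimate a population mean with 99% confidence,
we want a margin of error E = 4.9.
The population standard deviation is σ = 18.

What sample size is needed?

z_0.005 = 2.576
n = (z×σ/E)² = (2.576×18/4.9)²
n = 89.5457
Round up: n = 90

Answer: n = 90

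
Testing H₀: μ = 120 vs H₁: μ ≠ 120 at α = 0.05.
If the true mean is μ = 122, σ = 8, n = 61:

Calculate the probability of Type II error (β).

Answer: β ≈ 0.5029

Derivation:
SE = σ/√n = 8/√61 = 1.0243
Critical values: μ₀ ± z_0.025×SE = 120 ± 1.960×1.0243
Acceptance region: (117.9924, 122.0076)
Under H₁ (μ = 122): z_high = (122.0076 - 122)/1.0243 = 0.0074, z_low = (117.9924 - 122)/1.0243 = -3.9125
β = P(not reject | H₁) = Φ(0.0074) - Φ(-3.9125) ≈ 0.5029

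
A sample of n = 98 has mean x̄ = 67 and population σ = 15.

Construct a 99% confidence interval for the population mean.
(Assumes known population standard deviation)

Answer: (63.0968, 70.9032)

Derivation:
Confidence level: 99%, α = 0.01
z_0.005 = 2.576
SE = σ/√n = 15/√98 = 1.5152
Margin of error = 2.576 × 1.5152 = 3.9032
CI: x̄ ± margin = 67 ± 3.9032
CI: (63.0968, 70.9032)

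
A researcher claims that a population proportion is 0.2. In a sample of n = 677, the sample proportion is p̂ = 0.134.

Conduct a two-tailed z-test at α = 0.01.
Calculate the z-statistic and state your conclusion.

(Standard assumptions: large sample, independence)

H₀: p = 0.2, H₁: p ≠ 0.2
Standard error: SE = √(p₀(1-p₀)/n) = √(0.2×0.8/677) = 0.015373
z-statistic: z = (p̂ - p₀)/SE = (0.134 - 0.2)/0.015373 = -4.2932
Critical value: z_0.005 = ±2.576
p-value < 0.0001
Decision: reject H₀ at α = 0.01

Answer: z = -4.2932, reject H₀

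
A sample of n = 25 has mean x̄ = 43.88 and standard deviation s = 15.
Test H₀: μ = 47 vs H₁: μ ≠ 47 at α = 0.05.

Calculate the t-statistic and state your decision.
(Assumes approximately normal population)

Answer: t = -1.0400, fail to reject H₀

Derivation:
df = n - 1 = 24
SE = s/√n = 15/√25 = 3.0000
t = (x̄ - μ₀)/SE = (43.88 - 47)/3.0000 = -1.0400
Critical value: t_{0.025,24} = ±2.064
p-value ≈ 0.3087
Decision: fail to reject H₀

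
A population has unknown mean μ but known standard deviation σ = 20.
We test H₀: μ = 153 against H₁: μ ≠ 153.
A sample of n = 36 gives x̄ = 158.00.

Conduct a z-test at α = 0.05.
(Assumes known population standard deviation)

Answer: z = 1.5000, fail to reject H₀

Derivation:
Standard error: SE = σ/√n = 20/√36 = 3.3333
z-statistic: z = (x̄ - μ₀)/SE = (158.00 - 153)/3.3333 = 1.5000
Critical value: ±1.960
p-value = 0.1336
Decision: fail to reject H₀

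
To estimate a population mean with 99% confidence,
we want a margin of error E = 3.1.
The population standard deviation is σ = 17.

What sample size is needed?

Answer: n = 200

Derivation:
z_0.005 = 2.576
n = (z×σ/E)² = (2.576×17/3.1)²
n = 199.5566
Round up: n = 200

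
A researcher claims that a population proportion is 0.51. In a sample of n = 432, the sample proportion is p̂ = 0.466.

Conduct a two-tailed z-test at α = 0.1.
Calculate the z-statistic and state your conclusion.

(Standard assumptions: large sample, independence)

Answer: z = -1.8294, reject H₀

Derivation:
H₀: p = 0.51, H₁: p ≠ 0.51
Standard error: SE = √(p₀(1-p₀)/n) = √(0.51×0.49/432) = 0.024051
z-statistic: z = (p̂ - p₀)/SE = (0.466 - 0.51)/0.024051 = -1.8294
Critical value: z_0.05 = ±1.645
p-value = 0.0673
Decision: reject H₀ at α = 0.1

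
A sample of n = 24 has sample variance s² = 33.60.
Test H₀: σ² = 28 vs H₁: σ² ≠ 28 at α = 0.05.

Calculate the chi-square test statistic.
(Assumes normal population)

Answer: χ² = 27.6000, fail to reject H₀

Derivation:
df = n - 1 = 23
χ² = (n-1)s²/σ₀² = 23×33.60/28 = 27.6000
Critical values: χ²_{0.975,23} = 11.689, χ²_{0.025,23} = 38.076
Rejection region: χ² < 11.689 or χ² > 38.076
Decision: fail to reject H₀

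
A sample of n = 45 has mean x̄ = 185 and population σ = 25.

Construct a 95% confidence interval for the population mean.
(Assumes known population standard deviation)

Confidence level: 95%, α = 0.05
z_0.025 = 1.960
SE = σ/√n = 25/√45 = 3.7268
Margin of error = 1.960 × 3.7268 = 7.3045
CI: x̄ ± margin = 185 ± 7.3045
CI: (177.6955, 192.3045)

Answer: (177.6955, 192.3045)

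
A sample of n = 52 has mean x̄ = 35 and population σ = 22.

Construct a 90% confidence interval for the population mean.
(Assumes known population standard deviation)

Answer: (29.9813, 40.0187)

Derivation:
Confidence level: 90%, α = 0.1
z_0.05 = 1.645
SE = σ/√n = 22/√52 = 3.0509
Margin of error = 1.645 × 3.0509 = 5.0187
CI: x̄ ± margin = 35 ± 5.0187
CI: (29.9813, 40.0187)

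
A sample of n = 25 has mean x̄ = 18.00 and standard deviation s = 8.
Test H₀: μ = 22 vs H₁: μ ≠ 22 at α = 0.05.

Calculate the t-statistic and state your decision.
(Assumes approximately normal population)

Answer: t = -2.5000, reject H₀

Derivation:
df = n - 1 = 24
SE = s/√n = 8/√25 = 1.6000
t = (x̄ - μ₀)/SE = (18.00 - 22)/1.6000 = -2.5000
Critical value: t_{0.025,24} = ±2.064
p-value ≈ 0.0197
Decision: reject H₀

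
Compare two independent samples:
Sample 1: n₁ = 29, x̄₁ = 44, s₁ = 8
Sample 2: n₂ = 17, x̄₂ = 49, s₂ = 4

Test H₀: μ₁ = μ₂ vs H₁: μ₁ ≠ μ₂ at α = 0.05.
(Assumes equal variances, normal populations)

Answer: t = -2.3992, reject H₀

Derivation:
Pooled variance: s²_p = [28×8² + 16×4²]/(44) = 46.5455
s_p = 6.8224
SE = s_p×√(1/n₁ + 1/n₂) = 6.8224×√(1/29 + 1/17) = 2.0840
t = (x̄₁ - x̄₂)/SE = (44 - 49)/2.0840 = -2.3992
df = 44, t-critical = ±2.015
Decision: reject H₀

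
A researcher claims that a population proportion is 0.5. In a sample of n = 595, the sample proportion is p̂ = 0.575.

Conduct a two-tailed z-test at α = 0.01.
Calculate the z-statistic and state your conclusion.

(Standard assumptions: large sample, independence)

Answer: z = 3.6589, reject H₀

Derivation:
H₀: p = 0.5, H₁: p ≠ 0.5
Standard error: SE = √(p₀(1-p₀)/n) = √(0.5×0.5/595) = 0.020498
z-statistic: z = (p̂ - p₀)/SE = (0.575 - 0.5)/0.020498 = 3.6589
Critical value: z_0.005 = ±2.576
p-value = 0.0003
Decision: reject H₀ at α = 0.01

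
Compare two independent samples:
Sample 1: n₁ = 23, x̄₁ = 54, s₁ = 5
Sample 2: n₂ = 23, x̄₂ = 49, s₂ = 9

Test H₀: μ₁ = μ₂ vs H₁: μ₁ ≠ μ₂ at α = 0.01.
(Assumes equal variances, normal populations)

Pooled variance: s²_p = [22×5² + 22×9²]/(44) = 53.0000
s_p = 7.2801
SE = s_p×√(1/n₁ + 1/n₂) = 7.2801×√(1/23 + 1/23) = 2.1468
t = (x̄₁ - x̄₂)/SE = (54 - 49)/2.1468 = 2.3290
df = 44, t-critical = ±2.692
Decision: fail to reject H₀

Answer: t = 2.3290, fail to reject H₀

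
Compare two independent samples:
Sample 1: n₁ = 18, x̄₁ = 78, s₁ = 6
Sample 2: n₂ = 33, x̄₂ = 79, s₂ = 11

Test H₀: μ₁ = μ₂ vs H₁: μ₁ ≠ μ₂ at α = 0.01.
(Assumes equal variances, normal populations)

Pooled variance: s²_p = [17×6² + 32×11²]/(49) = 91.5102
s_p = 9.5661
SE = s_p×√(1/n₁ + 1/n₂) = 9.5661×√(1/18 + 1/33) = 2.8030
t = (x̄₁ - x̄₂)/SE = (78 - 79)/2.8030 = -0.3568
df = 49, t-critical = ±2.680
Decision: fail to reject H₀

Answer: t = -0.3568, fail to reject H₀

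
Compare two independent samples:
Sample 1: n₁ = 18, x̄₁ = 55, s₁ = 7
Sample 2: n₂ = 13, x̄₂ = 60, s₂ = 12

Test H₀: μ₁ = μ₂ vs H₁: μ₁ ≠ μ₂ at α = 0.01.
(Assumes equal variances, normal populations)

Answer: t = -1.4618, fail to reject H₀

Derivation:
Pooled variance: s²_p = [17×7² + 12×12²]/(29) = 88.3103
s_p = 9.3974
SE = s_p×√(1/n₁ + 1/n₂) = 9.3974×√(1/18 + 1/13) = 3.4204
t = (x̄₁ - x̄₂)/SE = (55 - 60)/3.4204 = -1.4618
df = 29, t-critical = ±2.756
Decision: fail to reject H₀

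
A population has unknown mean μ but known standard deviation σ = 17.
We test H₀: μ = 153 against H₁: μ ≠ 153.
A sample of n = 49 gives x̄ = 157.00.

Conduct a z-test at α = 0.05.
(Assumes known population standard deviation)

Answer: z = 1.6470, fail to reject H₀

Derivation:
Standard error: SE = σ/√n = 17/√49 = 2.4286
z-statistic: z = (x̄ - μ₀)/SE = (157.00 - 153)/2.4286 = 1.6470
Critical value: ±1.960
p-value = 0.0996
Decision: fail to reject H₀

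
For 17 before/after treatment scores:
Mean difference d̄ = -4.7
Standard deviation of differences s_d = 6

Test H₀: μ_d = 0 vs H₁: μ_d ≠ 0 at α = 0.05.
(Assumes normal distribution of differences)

Answer: t = -3.2298, reject H₀

Derivation:
df = n - 1 = 16
SE = s_d/√n = 6/√17 = 1.4552
t = d̄/SE = -4.7/1.4552 = -3.2298
Critical value: t_{0.025,16} = ±2.120
p-value ≈ 0.0052
Decision: reject H₀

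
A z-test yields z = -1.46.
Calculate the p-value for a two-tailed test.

For z = -1.46:
p = 2×P(Z > |-1.46|) = 2×(1 - Φ(1.46)) = 0.1443

Answer: p-value ≈ 0.1443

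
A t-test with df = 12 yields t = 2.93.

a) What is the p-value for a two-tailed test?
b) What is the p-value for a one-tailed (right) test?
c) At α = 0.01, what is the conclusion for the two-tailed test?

Answer: a) 0.0126, b) 0.0063, c) fail to reject H₀

Derivation:
Using t-distribution with df = 12:
a) Two-tailed: p = 2×P(T > 2.93) = 0.0126
b) One-tailed: p = P(T > 2.93) = 0.0063
c) 0.0126 ≥ 0.01, fail to reject H₀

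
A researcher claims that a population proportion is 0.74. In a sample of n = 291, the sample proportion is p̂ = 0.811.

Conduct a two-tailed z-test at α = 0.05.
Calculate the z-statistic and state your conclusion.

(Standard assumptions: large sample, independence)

Answer: z = 2.7612, reject H₀

Derivation:
H₀: p = 0.74, H₁: p ≠ 0.74
Standard error: SE = √(p₀(1-p₀)/n) = √(0.74×0.26/291) = 0.025713
z-statistic: z = (p̂ - p₀)/SE = (0.811 - 0.74)/0.025713 = 2.7612
Critical value: z_0.025 = ±1.960
p-value = 0.0058
Decision: reject H₀ at α = 0.05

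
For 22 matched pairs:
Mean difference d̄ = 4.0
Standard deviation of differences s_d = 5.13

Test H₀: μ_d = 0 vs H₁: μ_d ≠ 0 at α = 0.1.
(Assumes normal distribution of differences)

Answer: t = 3.6573, reject H₀

Derivation:
df = n - 1 = 21
SE = s_d/√n = 5.13/√22 = 1.0937
t = d̄/SE = 4.0/1.0937 = 3.6573
Critical value: t_{0.05,21} = ±1.721
p-value ≈ 0.0015
Decision: reject H₀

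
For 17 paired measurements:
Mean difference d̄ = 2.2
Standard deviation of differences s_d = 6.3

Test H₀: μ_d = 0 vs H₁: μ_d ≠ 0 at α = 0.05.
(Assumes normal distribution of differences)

Answer: t = 1.4398, fail to reject H₀

Derivation:
df = n - 1 = 16
SE = s_d/√n = 6.3/√17 = 1.5280
t = d̄/SE = 2.2/1.5280 = 1.4398
Critical value: t_{0.025,16} = ±2.120
p-value ≈ 0.1692
Decision: fail to reject H₀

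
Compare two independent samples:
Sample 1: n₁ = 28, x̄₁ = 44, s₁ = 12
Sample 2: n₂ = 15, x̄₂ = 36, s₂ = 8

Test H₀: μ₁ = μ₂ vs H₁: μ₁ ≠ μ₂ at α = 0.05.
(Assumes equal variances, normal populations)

Pooled variance: s²_p = [27×12² + 14×8²]/(41) = 116.6829
s_p = 10.8020
SE = s_p×√(1/n₁ + 1/n₂) = 10.8020×√(1/28 + 1/15) = 3.4563
t = (x̄₁ - x̄₂)/SE = (44 - 36)/3.4563 = 2.3146
df = 41, t-critical = ±2.020
Decision: reject H₀

Answer: t = 2.3146, reject H₀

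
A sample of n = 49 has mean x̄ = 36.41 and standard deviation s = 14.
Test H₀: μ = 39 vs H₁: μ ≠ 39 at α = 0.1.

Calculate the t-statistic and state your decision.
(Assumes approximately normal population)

Answer: t = -1.2950, fail to reject H₀

Derivation:
df = n - 1 = 48
SE = s/√n = 14/√49 = 2.0000
t = (x̄ - μ₀)/SE = (36.41 - 39)/2.0000 = -1.2950
Critical value: t_{0.05,48} = ±1.677
p-value ≈ 0.2015
Decision: fail to reject H₀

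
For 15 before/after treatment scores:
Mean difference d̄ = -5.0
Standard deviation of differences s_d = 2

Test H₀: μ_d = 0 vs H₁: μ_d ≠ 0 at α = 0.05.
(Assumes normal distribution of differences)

df = n - 1 = 14
SE = s_d/√n = 2/√15 = 0.5164
t = d̄/SE = -5.0/0.5164 = -9.6824
Critical value: t_{0.025,14} = ±2.145
p-value < 0.0001
Decision: reject H₀

Answer: t = -9.6824, reject H₀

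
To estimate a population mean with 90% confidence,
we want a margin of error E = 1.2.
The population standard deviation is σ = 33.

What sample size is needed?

Answer: n = 2047

Derivation:
z_0.05 = 1.645
n = (z×σ/E)² = (1.645×33/1.2)²
n = 2046.4314
Round up: n = 2047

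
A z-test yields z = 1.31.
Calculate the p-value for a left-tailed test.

For z = 1.31:
p = P(Z < 1.31) = Φ(1.31) = 0.9049

Answer: p-value ≈ 0.9049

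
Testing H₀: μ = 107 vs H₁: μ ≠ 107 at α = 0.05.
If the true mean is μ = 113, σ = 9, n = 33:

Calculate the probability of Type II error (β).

SE = σ/√n = 9/√33 = 1.5667
Critical values: μ₀ ± z_0.025×SE = 107 ± 1.960×1.5667
Acceptance region: (103.9293, 110.0707)
Under H₁ (μ = 113): z_high = (110.0707 - 113)/1.5667 = -1.8697, z_low = (103.9293 - 113)/1.5667 = -5.7897
β = P(not reject | H₁) = Φ(-1.8697) - Φ(-5.7897) ≈ 0.0308

Answer: β ≈ 0.0308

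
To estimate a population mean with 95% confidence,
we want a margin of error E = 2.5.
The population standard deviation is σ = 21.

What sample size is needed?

Answer: n = 272

Derivation:
z_0.025 = 1.960
n = (z×σ/E)² = (1.960×21/2.5)²
n = 271.0633
Round up: n = 272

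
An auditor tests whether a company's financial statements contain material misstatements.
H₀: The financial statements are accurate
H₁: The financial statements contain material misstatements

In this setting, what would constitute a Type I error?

Type I error (α): Rejecting H₀ when H₀ is true
Type II error (β): Failing to reject H₀ when H₁ is true

Answer: Concluding the statements are misstated when they are actually accurate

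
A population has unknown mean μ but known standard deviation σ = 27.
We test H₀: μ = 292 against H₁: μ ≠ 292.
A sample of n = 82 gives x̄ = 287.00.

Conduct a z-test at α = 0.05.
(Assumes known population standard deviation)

Standard error: SE = σ/√n = 27/√82 = 2.9817
z-statistic: z = (x̄ - μ₀)/SE = (287.00 - 292)/2.9817 = -1.6769
Critical value: ±1.960
p-value = 0.0936
Decision: fail to reject H₀

Answer: z = -1.6769, fail to reject H₀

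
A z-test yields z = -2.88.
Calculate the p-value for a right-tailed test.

For z = -2.88:
p = P(Z > -2.88) = 1 - Φ(-2.88) = 0.9980

Answer: p-value ≈ 0.9980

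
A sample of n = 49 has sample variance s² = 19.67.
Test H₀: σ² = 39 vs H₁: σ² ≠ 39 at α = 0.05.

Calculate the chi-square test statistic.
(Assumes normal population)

Answer: χ² = 24.2092, reject H₀

Derivation:
df = n - 1 = 48
χ² = (n-1)s²/σ₀² = 48×19.67/39 = 24.2092
Critical values: χ²_{0.975,48} = 30.755, χ²_{0.025,48} = 69.023
Rejection region: χ² < 30.755 or χ² > 69.023
Decision: reject H₀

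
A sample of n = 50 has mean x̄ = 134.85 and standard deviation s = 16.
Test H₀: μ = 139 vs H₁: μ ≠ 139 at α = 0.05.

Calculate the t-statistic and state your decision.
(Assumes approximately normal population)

Answer: t = -1.8341, fail to reject H₀

Derivation:
df = n - 1 = 49
SE = s/√n = 16/√50 = 2.2627
t = (x̄ - μ₀)/SE = (134.85 - 139)/2.2627 = -1.8341
Critical value: t_{0.025,49} = ±2.010
p-value ≈ 0.0727
Decision: fail to reject H₀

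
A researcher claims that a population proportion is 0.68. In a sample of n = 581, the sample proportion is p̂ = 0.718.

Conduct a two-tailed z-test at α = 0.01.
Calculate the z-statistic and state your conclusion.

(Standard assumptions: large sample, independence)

Answer: z = 1.9635, fail to reject H₀

Derivation:
H₀: p = 0.68, H₁: p ≠ 0.68
Standard error: SE = √(p₀(1-p₀)/n) = √(0.68×0.32/581) = 0.019353
z-statistic: z = (p̂ - p₀)/SE = (0.718 - 0.68)/0.019353 = 1.9635
Critical value: z_0.005 = ±2.576
p-value = 0.0496
Decision: fail to reject H₀ at α = 0.01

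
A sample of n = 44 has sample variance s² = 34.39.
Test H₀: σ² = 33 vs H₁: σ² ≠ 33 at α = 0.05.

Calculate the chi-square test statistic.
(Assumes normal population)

df = n - 1 = 43
χ² = (n-1)s²/σ₀² = 43×34.39/33 = 44.8112
Critical values: χ²_{0.975,43} = 26.785, χ²_{0.025,43} = 62.990
Rejection region: χ² < 26.785 or χ² > 62.990
Decision: fail to reject H₀

Answer: χ² = 44.8112, fail to reject H₀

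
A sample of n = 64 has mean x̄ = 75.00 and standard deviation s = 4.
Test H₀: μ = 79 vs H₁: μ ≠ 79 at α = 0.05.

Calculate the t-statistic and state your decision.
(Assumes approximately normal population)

Answer: t = -8.0000, reject H₀

Derivation:
df = n - 1 = 63
SE = s/√n = 4/√64 = 0.5000
t = (x̄ - μ₀)/SE = (75.00 - 79)/0.5000 = -8.0000
Critical value: t_{0.025,63} = ±1.998
p-value < 0.0001
Decision: reject H₀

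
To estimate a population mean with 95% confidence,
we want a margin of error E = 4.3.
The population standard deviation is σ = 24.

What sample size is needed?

Answer: n = 120

Derivation:
z_0.025 = 1.960
n = (z×σ/E)² = (1.960×24/4.3)²
n = 119.6734
Round up: n = 120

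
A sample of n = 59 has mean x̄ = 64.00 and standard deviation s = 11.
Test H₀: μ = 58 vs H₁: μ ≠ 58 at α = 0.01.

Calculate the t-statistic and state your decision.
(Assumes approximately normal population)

Answer: t = 4.1897, reject H₀

Derivation:
df = n - 1 = 58
SE = s/√n = 11/√59 = 1.4321
t = (x̄ - μ₀)/SE = (64.00 - 58)/1.4321 = 4.1897
Critical value: t_{0.005,58} = ±2.663
p-value ≈ 0.0001
Decision: reject H₀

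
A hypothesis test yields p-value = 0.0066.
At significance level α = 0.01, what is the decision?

Answer: reject H₀

Derivation:
Compare p-value to α:
0.0066 < 0.01
Decision: reject H₀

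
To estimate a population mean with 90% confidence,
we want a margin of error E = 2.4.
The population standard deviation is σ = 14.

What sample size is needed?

Answer: n = 93

Derivation:
z_0.05 = 1.645
n = (z×σ/E)² = (1.645×14/2.4)²
n = 92.0800
Round up: n = 93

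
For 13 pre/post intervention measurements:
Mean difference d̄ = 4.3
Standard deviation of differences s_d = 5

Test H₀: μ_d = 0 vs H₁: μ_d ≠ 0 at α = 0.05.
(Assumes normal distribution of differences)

Answer: t = 3.1007, reject H₀

Derivation:
df = n - 1 = 12
SE = s_d/√n = 5/√13 = 1.3868
t = d̄/SE = 4.3/1.3868 = 3.1007
Critical value: t_{0.025,12} = ±2.179
p-value ≈ 0.0092
Decision: reject H₀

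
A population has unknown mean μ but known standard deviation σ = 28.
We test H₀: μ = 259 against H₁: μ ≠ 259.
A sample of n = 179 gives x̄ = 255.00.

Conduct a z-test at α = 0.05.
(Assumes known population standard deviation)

Answer: z = -1.9113, fail to reject H₀

Derivation:
Standard error: SE = σ/√n = 28/√179 = 2.0928
z-statistic: z = (x̄ - μ₀)/SE = (255.00 - 259)/2.0928 = -1.9113
Critical value: ±1.960
p-value = 0.0560
Decision: fail to reject H₀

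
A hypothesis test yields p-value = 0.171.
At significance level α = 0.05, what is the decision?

Answer: fail to reject H₀

Derivation:
Compare p-value to α:
0.171 ≥ 0.05
Decision: fail to reject H₀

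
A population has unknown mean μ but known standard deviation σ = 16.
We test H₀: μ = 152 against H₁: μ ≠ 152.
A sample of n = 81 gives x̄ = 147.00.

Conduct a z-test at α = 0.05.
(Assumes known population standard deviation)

Standard error: SE = σ/√n = 16/√81 = 1.7778
z-statistic: z = (x̄ - μ₀)/SE = (147.00 - 152)/1.7778 = -2.8125
Critical value: ±1.960
p-value = 0.0049
Decision: reject H₀

Answer: z = -2.8125, reject H₀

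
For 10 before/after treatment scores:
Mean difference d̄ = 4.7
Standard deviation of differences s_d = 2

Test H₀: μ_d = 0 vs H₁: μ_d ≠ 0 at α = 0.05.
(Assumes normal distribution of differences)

Answer: t = 7.4308, reject H₀

Derivation:
df = n - 1 = 9
SE = s_d/√n = 2/√10 = 0.6325
t = d̄/SE = 4.7/0.6325 = 7.4308
Critical value: t_{0.025,9} = ±2.262
p-value < 0.0001
Decision: reject H₀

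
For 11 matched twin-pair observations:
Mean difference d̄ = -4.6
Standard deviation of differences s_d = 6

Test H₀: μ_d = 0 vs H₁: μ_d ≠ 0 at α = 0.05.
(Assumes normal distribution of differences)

Answer: t = -2.5427, reject H₀

Derivation:
df = n - 1 = 10
SE = s_d/√n = 6/√11 = 1.8091
t = d̄/SE = -4.6/1.8091 = -2.5427
Critical value: t_{0.025,10} = ±2.228
p-value ≈ 0.0292
Decision: reject H₀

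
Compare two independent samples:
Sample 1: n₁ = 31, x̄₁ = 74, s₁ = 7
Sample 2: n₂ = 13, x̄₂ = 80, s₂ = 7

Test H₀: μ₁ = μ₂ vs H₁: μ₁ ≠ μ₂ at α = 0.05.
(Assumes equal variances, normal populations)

Pooled variance: s²_p = [30×7² + 12×7²]/(42) = 49.0000
s_p = 7.0000
SE = s_p×√(1/n₁ + 1/n₂) = 7.0000×√(1/31 + 1/13) = 2.3130
t = (x̄₁ - x̄₂)/SE = (74 - 80)/2.3130 = -2.5940
df = 42, t-critical = ±2.018
Decision: reject H₀

Answer: t = -2.5940, reject H₀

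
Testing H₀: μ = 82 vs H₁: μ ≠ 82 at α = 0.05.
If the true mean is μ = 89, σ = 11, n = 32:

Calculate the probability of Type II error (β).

Answer: β ≈ 0.0505

Derivation:
SE = σ/√n = 11/√32 = 1.9445
Critical values: μ₀ ± z_0.025×SE = 82 ± 1.960×1.9445
Acceptance region: (78.1888, 85.8112)
Under H₁ (μ = 89): z_high = (85.8112 - 89)/1.9445 = -1.6399, z_low = (78.1888 - 89)/1.9445 = -5.5599
β = P(not reject | H₁) = Φ(-1.6399) - Φ(-5.5599) ≈ 0.0505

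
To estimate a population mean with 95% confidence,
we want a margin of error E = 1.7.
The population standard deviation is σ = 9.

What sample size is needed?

Answer: n = 108

Derivation:
z_0.025 = 1.960
n = (z×σ/E)² = (1.960×9/1.7)²
n = 107.6711
Round up: n = 108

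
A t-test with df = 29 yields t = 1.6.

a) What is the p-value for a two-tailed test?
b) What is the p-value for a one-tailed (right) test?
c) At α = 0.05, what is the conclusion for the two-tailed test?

Using t-distribution with df = 29:
a) Two-tailed: p = 2×P(T > 1.6) = 0.1204
b) One-tailed: p = P(T > 1.6) = 0.0602
c) 0.1204 ≥ 0.05, fail to reject H₀

Answer: a) 0.1204, b) 0.0602, c) fail to reject H₀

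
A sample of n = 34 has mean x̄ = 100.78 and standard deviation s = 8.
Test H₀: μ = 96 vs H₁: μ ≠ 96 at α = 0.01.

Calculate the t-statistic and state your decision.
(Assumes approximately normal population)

Answer: t = 3.4840, reject H₀

Derivation:
df = n - 1 = 33
SE = s/√n = 8/√34 = 1.3720
t = (x̄ - μ₀)/SE = (100.78 - 96)/1.3720 = 3.4840
Critical value: t_{0.005,33} = ±2.733
p-value ≈ 0.0014
Decision: reject H₀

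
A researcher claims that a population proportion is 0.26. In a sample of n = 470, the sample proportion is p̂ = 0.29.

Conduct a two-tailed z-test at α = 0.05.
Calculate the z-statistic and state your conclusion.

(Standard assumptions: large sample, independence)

Answer: z = 1.4827, fail to reject H₀

Derivation:
H₀: p = 0.26, H₁: p ≠ 0.26
Standard error: SE = √(p₀(1-p₀)/n) = √(0.26×0.74/470) = 0.020233
z-statistic: z = (p̂ - p₀)/SE = (0.29 - 0.26)/0.020233 = 1.4827
Critical value: z_0.025 = ±1.960
p-value = 0.1382
Decision: fail to reject H₀ at α = 0.05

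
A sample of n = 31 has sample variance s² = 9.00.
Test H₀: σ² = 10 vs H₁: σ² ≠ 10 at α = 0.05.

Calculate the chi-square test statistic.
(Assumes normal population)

df = n - 1 = 30
χ² = (n-1)s²/σ₀² = 30×9.00/10 = 27.0000
Critical values: χ²_{0.975,30} = 16.791, χ²_{0.025,30} = 46.979
Rejection region: χ² < 16.791 or χ² > 46.979
Decision: fail to reject H₀

Answer: χ² = 27.0000, fail to reject H₀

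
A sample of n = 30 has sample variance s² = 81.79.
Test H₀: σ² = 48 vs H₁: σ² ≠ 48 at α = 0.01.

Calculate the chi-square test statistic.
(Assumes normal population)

df = n - 1 = 29
χ² = (n-1)s²/σ₀² = 29×81.79/48 = 49.4148
Critical values: χ²_{0.995,29} = 13.121, χ²_{0.005,29} = 52.336
Rejection region: χ² < 13.121 or χ² > 52.336
Decision: fail to reject H₀

Answer: χ² = 49.4148, fail to reject H₀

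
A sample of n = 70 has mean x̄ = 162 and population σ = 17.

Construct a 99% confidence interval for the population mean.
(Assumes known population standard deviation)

Confidence level: 99%, α = 0.01
z_0.005 = 2.576
SE = σ/√n = 17/√70 = 2.0319
Margin of error = 2.576 × 2.0319 = 5.2342
CI: x̄ ± margin = 162 ± 5.2342
CI: (156.7658, 167.2342)

Answer: (156.7658, 167.2342)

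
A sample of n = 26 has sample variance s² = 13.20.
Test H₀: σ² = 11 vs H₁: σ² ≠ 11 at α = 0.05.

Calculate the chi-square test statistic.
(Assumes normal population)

Answer: χ² = 30.0000, fail to reject H₀

Derivation:
df = n - 1 = 25
χ² = (n-1)s²/σ₀² = 25×13.20/11 = 30.0000
Critical values: χ²_{0.975,25} = 13.120, χ²_{0.025,25} = 40.646
Rejection region: χ² < 13.120 or χ² > 40.646
Decision: fail to reject H₀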